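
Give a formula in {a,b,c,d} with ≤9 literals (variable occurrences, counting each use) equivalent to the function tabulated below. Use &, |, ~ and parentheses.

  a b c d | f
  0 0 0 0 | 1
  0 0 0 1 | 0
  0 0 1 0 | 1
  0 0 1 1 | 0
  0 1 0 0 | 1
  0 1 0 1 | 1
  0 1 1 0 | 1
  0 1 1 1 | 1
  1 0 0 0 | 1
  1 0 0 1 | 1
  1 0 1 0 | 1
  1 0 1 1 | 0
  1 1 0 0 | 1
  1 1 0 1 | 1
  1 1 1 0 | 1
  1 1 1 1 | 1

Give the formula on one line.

  ~d = 1010101010101010
  (~d | b) = 1010111110101111
  ~c = 1100110011001100
  (~c & a) = 0000000011001100
  ~a = 1111111100000000
  (d | ~a) = 1111111101010101
  ((~c & a) & (d | ~a)) = 0000000001000100
  ((~d | b) | ((~c & a) & (d | ~a))) = 1010111111101111

((~d | b) | ((~c & a) & (d | ~a)))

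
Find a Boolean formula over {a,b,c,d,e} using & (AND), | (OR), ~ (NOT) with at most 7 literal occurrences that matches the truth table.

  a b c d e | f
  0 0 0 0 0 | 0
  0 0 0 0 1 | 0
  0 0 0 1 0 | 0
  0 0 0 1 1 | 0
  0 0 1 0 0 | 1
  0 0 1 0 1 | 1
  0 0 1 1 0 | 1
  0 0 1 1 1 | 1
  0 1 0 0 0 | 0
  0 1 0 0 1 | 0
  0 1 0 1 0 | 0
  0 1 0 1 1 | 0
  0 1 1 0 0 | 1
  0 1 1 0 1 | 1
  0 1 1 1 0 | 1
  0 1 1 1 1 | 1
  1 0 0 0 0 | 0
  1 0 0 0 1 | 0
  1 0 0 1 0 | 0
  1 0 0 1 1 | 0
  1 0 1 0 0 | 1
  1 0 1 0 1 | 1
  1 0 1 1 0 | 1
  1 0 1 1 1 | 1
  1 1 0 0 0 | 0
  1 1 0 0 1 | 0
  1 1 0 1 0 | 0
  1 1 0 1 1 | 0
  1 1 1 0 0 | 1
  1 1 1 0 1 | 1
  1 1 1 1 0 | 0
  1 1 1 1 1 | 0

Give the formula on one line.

((~b | (~a | ~d)) & c)

  ~b = 11111111000000001111111100000000
  ~a = 11111111111111110000000000000000
  ~d = 11001100110011001100110011001100
  (~a | ~d) = 11111111111111111100110011001100
  (~b | (~a | ~d)) = 11111111111111111111111111001100
  ((~b | (~a | ~d)) & c) = 00001111000011110000111100001100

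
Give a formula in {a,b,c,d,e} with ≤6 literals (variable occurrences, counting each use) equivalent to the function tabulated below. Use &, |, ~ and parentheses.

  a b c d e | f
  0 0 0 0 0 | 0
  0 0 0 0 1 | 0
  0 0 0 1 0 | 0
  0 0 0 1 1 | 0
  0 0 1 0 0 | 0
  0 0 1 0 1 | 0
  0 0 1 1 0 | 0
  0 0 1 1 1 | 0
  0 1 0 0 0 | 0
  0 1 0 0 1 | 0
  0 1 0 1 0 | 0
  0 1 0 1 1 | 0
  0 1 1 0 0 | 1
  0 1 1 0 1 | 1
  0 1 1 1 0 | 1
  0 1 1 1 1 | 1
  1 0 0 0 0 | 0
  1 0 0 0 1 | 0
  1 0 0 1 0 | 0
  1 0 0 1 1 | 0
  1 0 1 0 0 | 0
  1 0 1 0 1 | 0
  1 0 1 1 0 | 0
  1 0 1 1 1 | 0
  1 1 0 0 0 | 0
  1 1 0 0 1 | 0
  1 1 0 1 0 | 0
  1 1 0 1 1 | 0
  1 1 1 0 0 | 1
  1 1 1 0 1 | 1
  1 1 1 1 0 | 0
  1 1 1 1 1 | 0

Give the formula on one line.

((b & c) & (~a | ~d))

  (b & c) = 00000000000011110000000000001111
  ~a = 11111111111111110000000000000000
  ~d = 11001100110011001100110011001100
  (~a | ~d) = 11111111111111111100110011001100
  ((b & c) & (~a | ~d)) = 00000000000011110000000000001100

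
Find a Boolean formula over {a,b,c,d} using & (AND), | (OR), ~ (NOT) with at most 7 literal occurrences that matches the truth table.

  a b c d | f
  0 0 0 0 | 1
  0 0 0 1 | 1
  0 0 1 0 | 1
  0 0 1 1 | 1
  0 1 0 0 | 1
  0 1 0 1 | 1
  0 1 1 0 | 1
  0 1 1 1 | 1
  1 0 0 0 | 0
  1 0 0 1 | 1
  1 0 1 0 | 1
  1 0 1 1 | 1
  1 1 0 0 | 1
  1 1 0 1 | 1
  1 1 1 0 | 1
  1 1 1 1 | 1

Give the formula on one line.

((d | (c | ~a)) | (d | b))

  ~a = 1111111100000000
  (c | ~a) = 1111111100110011
  (d | (c | ~a)) = 1111111101110111
  (d | b) = 0101111101011111
  ((d | (c | ~a)) | (d | b)) = 1111111101111111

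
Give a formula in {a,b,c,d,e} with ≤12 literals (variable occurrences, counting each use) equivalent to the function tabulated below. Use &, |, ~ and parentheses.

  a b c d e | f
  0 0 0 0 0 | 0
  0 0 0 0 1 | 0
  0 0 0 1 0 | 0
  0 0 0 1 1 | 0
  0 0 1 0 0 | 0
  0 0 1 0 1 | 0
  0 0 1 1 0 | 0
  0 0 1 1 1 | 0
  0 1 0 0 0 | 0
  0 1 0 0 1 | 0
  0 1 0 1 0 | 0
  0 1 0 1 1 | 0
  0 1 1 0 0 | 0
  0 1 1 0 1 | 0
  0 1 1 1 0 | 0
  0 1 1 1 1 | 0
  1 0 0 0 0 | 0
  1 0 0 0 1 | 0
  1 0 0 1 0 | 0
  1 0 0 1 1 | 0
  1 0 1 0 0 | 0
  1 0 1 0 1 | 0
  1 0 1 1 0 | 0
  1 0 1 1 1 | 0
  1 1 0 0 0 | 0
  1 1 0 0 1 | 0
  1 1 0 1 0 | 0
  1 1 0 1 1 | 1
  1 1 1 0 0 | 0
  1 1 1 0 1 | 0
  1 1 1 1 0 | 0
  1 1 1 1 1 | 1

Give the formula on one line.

((((~b | (d | a)) & (e & b)) & (a & e)) & (e & d))

  ~b = 11111111000000001111111100000000
  (d | a) = 00110011001100111111111111111111
  (~b | (d | a)) = 11111111001100111111111111111111
  (e & b) = 00000000010101010000000001010101
  ((~b | (d | a)) & (e & b)) = 00000000000100010000000001010101
  (a & e) = 00000000000000000101010101010101
  (((~b | (d | a)) & (e & b)) & (a & e)) = 00000000000000000000000001010101
  (e & d) = 00010001000100010001000100010001
  ((((~b | (d | a)) & (e & b)) & (a & e)) & (e & d)) = 00000000000000000000000000010001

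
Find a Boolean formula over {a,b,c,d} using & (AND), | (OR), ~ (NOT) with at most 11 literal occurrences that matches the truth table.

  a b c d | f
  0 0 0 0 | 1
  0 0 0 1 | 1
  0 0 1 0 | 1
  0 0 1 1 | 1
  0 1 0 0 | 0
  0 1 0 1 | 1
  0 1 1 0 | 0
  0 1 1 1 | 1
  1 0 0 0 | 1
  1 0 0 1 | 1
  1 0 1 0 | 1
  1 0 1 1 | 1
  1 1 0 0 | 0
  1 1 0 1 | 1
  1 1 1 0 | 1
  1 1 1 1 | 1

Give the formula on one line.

(((((c & b) | d) | ~b) & (~b | a)) | (~b | d))

  (c & b) = 0000001100000011
  ((c & b) | d) = 0101011101010111
  ~b = 1111000011110000
  (((c & b) | d) | ~b) = 1111011111110111
  (~b | a) = 1111000011111111
  ((((c & b) | d) | ~b) & (~b | a)) = 1111000011110111
  (~b | d) = 1111010111110101
  (((((c & b) | d) | ~b) & (~b | a)) | (~b | d)) = 1111010111110111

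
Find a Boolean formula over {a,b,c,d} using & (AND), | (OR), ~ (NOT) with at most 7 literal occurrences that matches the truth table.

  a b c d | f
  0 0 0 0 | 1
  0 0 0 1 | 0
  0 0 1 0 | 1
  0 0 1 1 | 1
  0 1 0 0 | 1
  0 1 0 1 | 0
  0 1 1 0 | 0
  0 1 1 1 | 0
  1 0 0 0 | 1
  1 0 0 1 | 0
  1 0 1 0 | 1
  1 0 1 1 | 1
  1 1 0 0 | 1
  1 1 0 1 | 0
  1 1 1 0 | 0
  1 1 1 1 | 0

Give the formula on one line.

((~d & (~b | ~c)) | (c & ~b))

  ~d = 1010101010101010
  ~b = 1111000011110000
  ~c = 1100110011001100
  (~b | ~c) = 1111110011111100
  (~d & (~b | ~c)) = 1010100010101000
  (c & ~b) = 0011000000110000
  ((~d & (~b | ~c)) | (c & ~b)) = 1011100010111000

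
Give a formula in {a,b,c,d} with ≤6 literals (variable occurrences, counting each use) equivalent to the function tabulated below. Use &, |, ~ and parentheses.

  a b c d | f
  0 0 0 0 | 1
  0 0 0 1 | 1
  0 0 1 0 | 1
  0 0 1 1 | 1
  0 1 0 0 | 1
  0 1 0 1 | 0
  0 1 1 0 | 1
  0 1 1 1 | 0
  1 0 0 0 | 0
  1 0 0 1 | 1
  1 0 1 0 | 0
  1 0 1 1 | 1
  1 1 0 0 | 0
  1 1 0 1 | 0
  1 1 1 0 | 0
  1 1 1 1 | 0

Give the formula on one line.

  ~d = 1010101010101010
  ~b = 1111000011110000
  (~d | ~b) = 1111101011111010
  ~a = 1111111100000000
  (~a | d) = 1111111101010101
  ((~d | ~b) & (~a | d)) = 1111101001010000

((~d | ~b) & (~a | d))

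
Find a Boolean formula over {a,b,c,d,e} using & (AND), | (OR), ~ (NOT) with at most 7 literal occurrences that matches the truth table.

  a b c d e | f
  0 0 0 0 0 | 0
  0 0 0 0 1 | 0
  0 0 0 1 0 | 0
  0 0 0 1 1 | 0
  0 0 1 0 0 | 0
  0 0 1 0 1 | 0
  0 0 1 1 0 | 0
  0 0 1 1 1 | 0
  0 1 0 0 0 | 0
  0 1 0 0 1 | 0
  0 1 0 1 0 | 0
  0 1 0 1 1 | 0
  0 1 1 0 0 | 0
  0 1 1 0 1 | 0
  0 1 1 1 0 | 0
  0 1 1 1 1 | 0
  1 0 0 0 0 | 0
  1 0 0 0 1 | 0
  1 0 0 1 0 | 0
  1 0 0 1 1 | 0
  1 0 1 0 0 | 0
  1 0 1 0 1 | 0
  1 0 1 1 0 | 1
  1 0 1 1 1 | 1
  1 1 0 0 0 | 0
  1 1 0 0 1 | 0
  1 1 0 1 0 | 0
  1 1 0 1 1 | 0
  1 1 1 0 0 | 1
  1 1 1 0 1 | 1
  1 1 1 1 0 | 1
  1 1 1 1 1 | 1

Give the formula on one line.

  (a & c) = 00000000000000000000111100001111
  ~c = 11110000111100001111000011110000
  ~d = 11001100110011001100110011001100
  (~c | ~d) = 11111100111111001111110011111100
  ((~c | ~d) & b) = 00000000111111000000000011111100
  (d | ~c) = 11110011111100111111001111110011
  (((~c | ~d) & b) | (d | ~c)) = 11110011111111111111001111111111
  ((a & c) & (((~c | ~d) & b) | (d | ~c))) = 00000000000000000000001100001111

((a & c) & (((~c | ~d) & b) | (d | ~c)))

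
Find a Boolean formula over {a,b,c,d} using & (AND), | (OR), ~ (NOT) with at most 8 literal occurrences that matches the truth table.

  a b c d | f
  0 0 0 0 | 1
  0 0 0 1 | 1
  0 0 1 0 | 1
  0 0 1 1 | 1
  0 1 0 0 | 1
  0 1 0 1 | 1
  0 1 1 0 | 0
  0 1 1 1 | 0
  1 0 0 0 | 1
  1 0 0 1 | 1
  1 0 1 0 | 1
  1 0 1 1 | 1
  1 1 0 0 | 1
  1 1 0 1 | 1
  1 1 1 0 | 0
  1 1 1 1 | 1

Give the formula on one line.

((~c | (a & (d | ~c))) | ~b)

  ~c = 1100110011001100
  (d | ~c) = 1101110111011101
  (a & (d | ~c)) = 0000000011011101
  (~c | (a & (d | ~c))) = 1100110011011101
  ~b = 1111000011110000
  ((~c | (a & (d | ~c))) | ~b) = 1111110011111101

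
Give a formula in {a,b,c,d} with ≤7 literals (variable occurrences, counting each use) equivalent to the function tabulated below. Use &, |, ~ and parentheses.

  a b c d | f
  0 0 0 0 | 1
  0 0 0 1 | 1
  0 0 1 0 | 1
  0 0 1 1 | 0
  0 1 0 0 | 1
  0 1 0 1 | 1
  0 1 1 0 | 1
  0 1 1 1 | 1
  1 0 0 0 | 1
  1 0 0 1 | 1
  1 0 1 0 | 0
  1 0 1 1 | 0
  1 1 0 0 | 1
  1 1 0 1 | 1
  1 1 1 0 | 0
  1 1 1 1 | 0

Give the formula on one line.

(((a | (~d | b)) & ~a) | ~c)

  ~d = 1010101010101010
  (~d | b) = 1010111110101111
  (a | (~d | b)) = 1010111111111111
  ~a = 1111111100000000
  ((a | (~d | b)) & ~a) = 1010111100000000
  ~c = 1100110011001100
  (((a | (~d | b)) & ~a) | ~c) = 1110111111001100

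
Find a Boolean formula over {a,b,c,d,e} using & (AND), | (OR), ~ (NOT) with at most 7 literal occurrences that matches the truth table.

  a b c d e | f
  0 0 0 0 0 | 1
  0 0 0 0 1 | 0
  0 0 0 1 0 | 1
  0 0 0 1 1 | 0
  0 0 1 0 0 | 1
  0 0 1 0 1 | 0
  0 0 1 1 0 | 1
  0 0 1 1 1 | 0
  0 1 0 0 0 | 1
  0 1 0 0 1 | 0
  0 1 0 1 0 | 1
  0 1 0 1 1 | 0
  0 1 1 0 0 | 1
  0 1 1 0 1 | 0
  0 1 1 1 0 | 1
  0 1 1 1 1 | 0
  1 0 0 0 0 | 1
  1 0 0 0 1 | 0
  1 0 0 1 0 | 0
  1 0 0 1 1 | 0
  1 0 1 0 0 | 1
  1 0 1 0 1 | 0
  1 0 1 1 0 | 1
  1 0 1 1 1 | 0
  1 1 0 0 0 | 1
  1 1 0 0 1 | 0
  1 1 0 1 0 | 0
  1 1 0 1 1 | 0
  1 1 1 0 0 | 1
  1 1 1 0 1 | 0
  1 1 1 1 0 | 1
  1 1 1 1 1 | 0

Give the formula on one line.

((~e & c) | (~e & ((~d | ~a) & (~e | c))))

  ~e = 10101010101010101010101010101010
  (~e & c) = 00001010000010100000101000001010
  ~d = 11001100110011001100110011001100
  ~a = 11111111111111110000000000000000
  (~d | ~a) = 11111111111111111100110011001100
  (~e | c) = 10101111101011111010111110101111
  ((~d | ~a) & (~e | c)) = 10101111101011111000110010001100
  (~e & ((~d | ~a) & (~e | c))) = 10101010101010101000100010001000
  ((~e & c) | (~e & ((~d | ~a) & (~e | c)))) = 10101010101010101000101010001010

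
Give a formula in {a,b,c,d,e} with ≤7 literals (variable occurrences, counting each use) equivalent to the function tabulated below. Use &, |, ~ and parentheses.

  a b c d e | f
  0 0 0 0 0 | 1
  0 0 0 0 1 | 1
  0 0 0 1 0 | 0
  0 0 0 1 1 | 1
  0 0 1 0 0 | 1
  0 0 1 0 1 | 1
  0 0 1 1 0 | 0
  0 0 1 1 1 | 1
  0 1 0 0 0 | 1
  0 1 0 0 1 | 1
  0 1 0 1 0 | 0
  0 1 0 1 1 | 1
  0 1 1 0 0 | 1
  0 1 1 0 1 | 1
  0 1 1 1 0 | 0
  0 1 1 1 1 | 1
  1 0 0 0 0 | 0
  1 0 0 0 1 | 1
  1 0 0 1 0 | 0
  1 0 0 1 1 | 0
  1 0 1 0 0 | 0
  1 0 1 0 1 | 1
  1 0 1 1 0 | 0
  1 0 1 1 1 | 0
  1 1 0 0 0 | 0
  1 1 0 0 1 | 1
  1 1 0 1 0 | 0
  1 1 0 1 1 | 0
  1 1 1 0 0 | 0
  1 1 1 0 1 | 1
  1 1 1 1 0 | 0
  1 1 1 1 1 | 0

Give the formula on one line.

  ~d = 11001100110011001100110011001100
  (d | e) = 01110111011101110111011101110111
  (~d & (d | e)) = 01000100010001000100010001000100
  ~a = 11111111111111110000000000000000
  (e | ~d) = 11011101110111011101110111011101
  (~a & (e | ~d)) = 11011101110111010000000000000000
  ((~d & (d | e)) | (~a & (e | ~d))) = 11011101110111010100010001000100

((~d & (d | e)) | (~a & (e | ~d)))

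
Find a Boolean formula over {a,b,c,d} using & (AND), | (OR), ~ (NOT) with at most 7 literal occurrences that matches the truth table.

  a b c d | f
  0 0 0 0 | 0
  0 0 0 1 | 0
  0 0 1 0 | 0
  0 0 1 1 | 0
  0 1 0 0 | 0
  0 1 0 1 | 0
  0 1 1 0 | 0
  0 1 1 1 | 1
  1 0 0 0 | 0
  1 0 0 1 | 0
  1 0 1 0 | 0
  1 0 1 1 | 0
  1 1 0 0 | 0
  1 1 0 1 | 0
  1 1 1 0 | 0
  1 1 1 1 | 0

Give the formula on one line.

(~a & ((b & a) | (d & (c & b))))

  ~a = 1111111100000000
  (b & a) = 0000000000001111
  (c & b) = 0000001100000011
  (d & (c & b)) = 0000000100000001
  ((b & a) | (d & (c & b))) = 0000000100001111
  (~a & ((b & a) | (d & (c & b)))) = 0000000100000000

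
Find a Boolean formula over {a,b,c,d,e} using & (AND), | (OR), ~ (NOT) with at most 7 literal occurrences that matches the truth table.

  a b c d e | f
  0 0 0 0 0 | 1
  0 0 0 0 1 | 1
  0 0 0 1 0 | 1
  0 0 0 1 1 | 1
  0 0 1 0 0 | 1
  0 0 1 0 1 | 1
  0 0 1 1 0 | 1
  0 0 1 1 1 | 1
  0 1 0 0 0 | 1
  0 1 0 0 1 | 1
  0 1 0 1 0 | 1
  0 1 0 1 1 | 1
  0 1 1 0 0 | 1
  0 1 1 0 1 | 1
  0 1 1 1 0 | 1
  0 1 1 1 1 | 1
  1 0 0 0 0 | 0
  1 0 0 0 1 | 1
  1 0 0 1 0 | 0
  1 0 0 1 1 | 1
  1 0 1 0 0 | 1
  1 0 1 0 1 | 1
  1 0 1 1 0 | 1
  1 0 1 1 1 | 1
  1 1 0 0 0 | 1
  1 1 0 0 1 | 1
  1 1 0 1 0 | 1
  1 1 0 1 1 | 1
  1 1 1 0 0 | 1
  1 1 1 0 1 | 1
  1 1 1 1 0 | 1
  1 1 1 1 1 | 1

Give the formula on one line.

((c | ((~c & ~a) | b)) | e)

  ~c = 11110000111100001111000011110000
  ~a = 11111111111111110000000000000000
  (~c & ~a) = 11110000111100000000000000000000
  ((~c & ~a) | b) = 11110000111111110000000011111111
  (c | ((~c & ~a) | b)) = 11111111111111110000111111111111
  ((c | ((~c & ~a) | b)) | e) = 11111111111111110101111111111111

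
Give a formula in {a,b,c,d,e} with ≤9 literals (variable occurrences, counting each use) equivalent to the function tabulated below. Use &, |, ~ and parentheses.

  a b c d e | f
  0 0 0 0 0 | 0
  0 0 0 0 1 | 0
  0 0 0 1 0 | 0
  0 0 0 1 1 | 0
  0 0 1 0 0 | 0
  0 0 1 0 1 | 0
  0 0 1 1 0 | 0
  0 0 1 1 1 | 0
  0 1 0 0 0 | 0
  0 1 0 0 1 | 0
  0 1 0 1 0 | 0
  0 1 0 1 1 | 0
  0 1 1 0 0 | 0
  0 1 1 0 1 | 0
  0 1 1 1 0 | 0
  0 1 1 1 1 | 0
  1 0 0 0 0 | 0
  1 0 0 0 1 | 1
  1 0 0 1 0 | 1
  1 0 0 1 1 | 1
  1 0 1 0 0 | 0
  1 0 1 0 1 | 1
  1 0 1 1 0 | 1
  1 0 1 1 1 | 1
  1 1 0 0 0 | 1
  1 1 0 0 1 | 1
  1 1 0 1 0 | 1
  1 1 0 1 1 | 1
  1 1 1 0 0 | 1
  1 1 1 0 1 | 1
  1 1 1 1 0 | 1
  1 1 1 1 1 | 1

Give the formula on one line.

((((~c & d) | ((e | (c & d)) & a)) | (a & b)) & a)

  ~c = 11110000111100001111000011110000
  (~c & d) = 00110000001100000011000000110000
  (c & d) = 00000011000000110000001100000011
  (e | (c & d)) = 01010111010101110101011101010111
  ((e | (c & d)) & a) = 00000000000000000101011101010111
  ((~c & d) | ((e | (c & d)) & a)) = 00110000001100000111011101110111
  (a & b) = 00000000000000000000000011111111
  (((~c & d) | ((e | (c & d)) & a)) | (a & b)) = 00110000001100000111011111111111
  ((((~c & d) | ((e | (c & d)) & a)) | (a & b)) & a) = 00000000000000000111011111111111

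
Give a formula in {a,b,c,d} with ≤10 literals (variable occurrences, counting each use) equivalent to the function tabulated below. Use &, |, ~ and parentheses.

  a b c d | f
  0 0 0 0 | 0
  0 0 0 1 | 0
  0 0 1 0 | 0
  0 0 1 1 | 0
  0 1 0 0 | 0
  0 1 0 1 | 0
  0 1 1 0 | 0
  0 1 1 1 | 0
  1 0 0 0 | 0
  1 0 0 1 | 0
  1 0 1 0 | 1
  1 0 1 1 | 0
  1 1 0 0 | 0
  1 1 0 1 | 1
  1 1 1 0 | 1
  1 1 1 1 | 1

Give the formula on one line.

(((a & c) & (a & ~d)) | ((d & a) & b))

  (a & c) = 0000000000110011
  ~d = 1010101010101010
  (a & ~d) = 0000000010101010
  ((a & c) & (a & ~d)) = 0000000000100010
  (d & a) = 0000000001010101
  ((d & a) & b) = 0000000000000101
  (((a & c) & (a & ~d)) | ((d & a) & b)) = 0000000000100111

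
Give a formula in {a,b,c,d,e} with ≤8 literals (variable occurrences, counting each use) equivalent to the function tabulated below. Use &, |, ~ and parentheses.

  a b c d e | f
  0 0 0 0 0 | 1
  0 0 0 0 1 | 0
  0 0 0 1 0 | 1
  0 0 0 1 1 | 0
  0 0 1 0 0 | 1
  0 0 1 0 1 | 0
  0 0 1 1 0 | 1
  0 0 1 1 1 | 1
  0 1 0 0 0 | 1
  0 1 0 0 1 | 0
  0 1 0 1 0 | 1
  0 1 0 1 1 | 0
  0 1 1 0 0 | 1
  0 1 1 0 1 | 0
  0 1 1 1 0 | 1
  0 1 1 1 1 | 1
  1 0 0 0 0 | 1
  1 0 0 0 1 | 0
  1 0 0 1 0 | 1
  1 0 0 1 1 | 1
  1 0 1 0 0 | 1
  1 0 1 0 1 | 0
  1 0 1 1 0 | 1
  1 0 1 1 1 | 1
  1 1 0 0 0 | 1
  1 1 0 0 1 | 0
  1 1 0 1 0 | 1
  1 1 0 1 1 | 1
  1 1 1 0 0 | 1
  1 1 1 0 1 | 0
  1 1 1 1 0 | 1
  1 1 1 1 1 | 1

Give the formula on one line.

((((e & c) & (d & e)) | ~e) | (d & a))

  (e & c) = 00000101000001010000010100000101
  (d & e) = 00010001000100010001000100010001
  ((e & c) & (d & e)) = 00000001000000010000000100000001
  ~e = 10101010101010101010101010101010
  (((e & c) & (d & e)) | ~e) = 10101011101010111010101110101011
  (d & a) = 00000000000000000011001100110011
  ((((e & c) & (d & e)) | ~e) | (d & a)) = 10101011101010111011101110111011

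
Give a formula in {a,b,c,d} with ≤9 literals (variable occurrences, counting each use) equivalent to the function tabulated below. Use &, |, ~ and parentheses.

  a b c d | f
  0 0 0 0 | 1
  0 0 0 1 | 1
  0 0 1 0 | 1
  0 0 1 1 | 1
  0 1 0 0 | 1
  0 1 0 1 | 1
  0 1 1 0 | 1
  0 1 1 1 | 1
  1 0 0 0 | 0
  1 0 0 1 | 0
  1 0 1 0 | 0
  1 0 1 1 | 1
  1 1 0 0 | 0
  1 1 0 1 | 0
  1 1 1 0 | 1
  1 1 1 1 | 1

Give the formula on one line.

(~a | (((d & (~d | c)) | b) & c))

  ~a = 1111111100000000
  ~d = 1010101010101010
  (~d | c) = 1011101110111011
  (d & (~d | c)) = 0001000100010001
  ((d & (~d | c)) | b) = 0001111100011111
  (((d & (~d | c)) | b) & c) = 0001001100010011
  (~a | (((d & (~d | c)) | b) & c)) = 1111111100010011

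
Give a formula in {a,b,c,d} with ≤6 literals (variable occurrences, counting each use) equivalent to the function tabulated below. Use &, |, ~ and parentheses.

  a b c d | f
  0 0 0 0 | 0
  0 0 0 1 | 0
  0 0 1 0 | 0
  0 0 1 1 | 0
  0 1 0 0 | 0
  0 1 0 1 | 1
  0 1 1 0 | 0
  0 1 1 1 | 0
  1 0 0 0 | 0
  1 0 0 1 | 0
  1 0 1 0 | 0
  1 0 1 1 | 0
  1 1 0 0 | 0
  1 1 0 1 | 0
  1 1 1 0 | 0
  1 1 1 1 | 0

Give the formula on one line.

((d & (b | ~d)) & ((~c & ~a) | ~b))

  ~d = 1010101010101010
  (b | ~d) = 1010111110101111
  (d & (b | ~d)) = 0000010100000101
  ~c = 1100110011001100
  ~a = 1111111100000000
  (~c & ~a) = 1100110000000000
  ~b = 1111000011110000
  ((~c & ~a) | ~b) = 1111110011110000
  ((d & (b | ~d)) & ((~c & ~a) | ~b)) = 0000010000000000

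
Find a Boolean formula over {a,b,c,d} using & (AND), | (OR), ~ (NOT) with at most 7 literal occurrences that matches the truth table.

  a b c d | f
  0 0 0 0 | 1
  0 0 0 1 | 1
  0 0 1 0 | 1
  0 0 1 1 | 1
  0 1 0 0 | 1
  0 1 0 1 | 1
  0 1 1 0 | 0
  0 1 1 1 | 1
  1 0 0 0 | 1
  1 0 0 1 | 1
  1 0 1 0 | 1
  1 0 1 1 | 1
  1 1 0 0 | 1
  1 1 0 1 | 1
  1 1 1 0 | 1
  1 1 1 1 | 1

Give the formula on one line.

  ~b = 1111000011110000
  (a | ~b) = 1111000011111111
  ~c = 1100110011001100
  ((a | ~b) | ~c) = 1111110011111111
  (((a | ~b) | ~c) | d) = 1111110111111111

(((a | ~b) | ~c) | d)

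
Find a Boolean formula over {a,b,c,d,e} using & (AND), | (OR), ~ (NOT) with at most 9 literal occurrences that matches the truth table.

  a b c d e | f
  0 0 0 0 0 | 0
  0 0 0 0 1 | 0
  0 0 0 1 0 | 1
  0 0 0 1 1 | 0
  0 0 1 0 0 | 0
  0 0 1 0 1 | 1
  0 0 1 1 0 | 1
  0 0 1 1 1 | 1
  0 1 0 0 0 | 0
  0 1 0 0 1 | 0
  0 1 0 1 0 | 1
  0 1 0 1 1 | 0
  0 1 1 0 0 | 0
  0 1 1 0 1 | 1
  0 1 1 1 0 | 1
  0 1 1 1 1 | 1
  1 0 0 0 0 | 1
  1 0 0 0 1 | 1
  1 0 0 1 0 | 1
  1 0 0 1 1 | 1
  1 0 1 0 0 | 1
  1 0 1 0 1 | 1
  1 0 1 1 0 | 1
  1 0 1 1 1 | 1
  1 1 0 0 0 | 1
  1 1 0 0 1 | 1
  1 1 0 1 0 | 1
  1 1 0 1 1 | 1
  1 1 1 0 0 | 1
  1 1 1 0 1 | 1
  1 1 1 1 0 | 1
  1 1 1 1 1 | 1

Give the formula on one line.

  ~a = 11111111111111110000000000000000
  (d | c) = 00111111001111110011111100111111
  ((d | c) & e) = 00010101000101010001010100010101
  (((d | c) & e) | d) = 00110111001101110011011100110111
  (~a & (((d | c) & e) | d)) = 00110111001101110000000000000000
  ((~a & (((d | c) & e) | d)) | a) = 00110111001101111111111111111111
  (c | a) = 00001111000011111111111111111111
  ~e = 10101010101010101010101010101010
  ((c | a) | ~e) = 10101111101011111111111111111111
  (((~a & (((d | c) & e) | d)) | a) & ((c | a) | ~e)) = 00100111001001111111111111111111

(((~a & (((d | c) & e) | d)) | a) & ((c | a) | ~e))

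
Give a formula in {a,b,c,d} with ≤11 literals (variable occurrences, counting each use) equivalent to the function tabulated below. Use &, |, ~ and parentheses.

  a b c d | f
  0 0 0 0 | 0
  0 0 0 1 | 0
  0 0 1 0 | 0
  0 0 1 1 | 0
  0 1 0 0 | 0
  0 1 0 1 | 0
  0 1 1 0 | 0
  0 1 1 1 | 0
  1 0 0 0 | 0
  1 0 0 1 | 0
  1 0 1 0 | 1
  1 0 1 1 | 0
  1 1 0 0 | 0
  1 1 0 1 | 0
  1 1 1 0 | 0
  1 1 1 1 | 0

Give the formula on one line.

(((~b & c) & (a & ((a | ~b) & (~b | ~a)))) & ~d)

  ~b = 1111000011110000
  (~b & c) = 0011000000110000
  (a | ~b) = 1111000011111111
  ~a = 1111111100000000
  (~b | ~a) = 1111111111110000
  ((a | ~b) & (~b | ~a)) = 1111000011110000
  (a & ((a | ~b) & (~b | ~a))) = 0000000011110000
  ((~b & c) & (a & ((a | ~b) & (~b | ~a)))) = 0000000000110000
  ~d = 1010101010101010
  (((~b & c) & (a & ((a | ~b) & (~b | ~a)))) & ~d) = 0000000000100000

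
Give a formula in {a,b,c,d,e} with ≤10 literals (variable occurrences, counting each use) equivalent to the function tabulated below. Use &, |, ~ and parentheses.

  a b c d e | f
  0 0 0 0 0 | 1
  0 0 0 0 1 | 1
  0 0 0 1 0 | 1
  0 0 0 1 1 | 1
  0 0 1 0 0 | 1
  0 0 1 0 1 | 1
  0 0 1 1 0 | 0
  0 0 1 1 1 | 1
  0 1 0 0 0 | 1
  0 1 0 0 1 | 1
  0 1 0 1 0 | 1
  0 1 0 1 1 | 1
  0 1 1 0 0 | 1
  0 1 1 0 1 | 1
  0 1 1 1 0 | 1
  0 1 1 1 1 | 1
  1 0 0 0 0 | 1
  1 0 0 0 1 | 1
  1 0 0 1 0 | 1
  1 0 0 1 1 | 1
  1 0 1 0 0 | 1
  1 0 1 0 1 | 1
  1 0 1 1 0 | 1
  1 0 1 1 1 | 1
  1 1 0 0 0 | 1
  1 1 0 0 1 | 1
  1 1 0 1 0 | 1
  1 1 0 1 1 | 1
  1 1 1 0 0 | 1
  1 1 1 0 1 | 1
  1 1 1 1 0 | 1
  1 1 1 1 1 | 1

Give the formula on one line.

(((~a | d) & (c & a)) | (((~c & d) | ~d) | (e | b)))

  ~a = 11111111111111110000000000000000
  (~a | d) = 11111111111111110011001100110011
  (c & a) = 00000000000000000000111100001111
  ((~a | d) & (c & a)) = 00000000000000000000001100000011
  ~c = 11110000111100001111000011110000
  (~c & d) = 00110000001100000011000000110000
  ~d = 11001100110011001100110011001100
  ((~c & d) | ~d) = 11111100111111001111110011111100
  (e | b) = 01010101111111110101010111111111
  (((~c & d) | ~d) | (e | b)) = 11111101111111111111110111111111
  (((~a | d) & (c & a)) | (((~c & d) | ~d) | (e | b))) = 11111101111111111111111111111111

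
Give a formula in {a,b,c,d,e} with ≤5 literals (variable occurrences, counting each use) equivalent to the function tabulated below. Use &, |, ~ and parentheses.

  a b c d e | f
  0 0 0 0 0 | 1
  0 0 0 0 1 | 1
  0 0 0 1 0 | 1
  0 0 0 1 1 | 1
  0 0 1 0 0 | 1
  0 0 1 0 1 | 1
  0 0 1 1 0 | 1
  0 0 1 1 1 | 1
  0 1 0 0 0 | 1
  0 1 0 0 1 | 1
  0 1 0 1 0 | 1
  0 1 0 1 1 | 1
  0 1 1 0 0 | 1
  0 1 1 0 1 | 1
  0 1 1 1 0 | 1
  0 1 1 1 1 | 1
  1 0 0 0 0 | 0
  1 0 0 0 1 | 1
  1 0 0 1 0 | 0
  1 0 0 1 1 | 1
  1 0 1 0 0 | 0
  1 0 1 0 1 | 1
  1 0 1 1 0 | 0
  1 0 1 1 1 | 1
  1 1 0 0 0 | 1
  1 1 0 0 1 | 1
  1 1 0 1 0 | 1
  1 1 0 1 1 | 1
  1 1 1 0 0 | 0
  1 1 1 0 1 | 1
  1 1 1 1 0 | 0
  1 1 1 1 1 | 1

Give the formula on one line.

  ~a = 11111111111111110000000000000000
  ~c = 11110000111100001111000011110000
  (~c & b) = 00000000111100000000000011110000
  (~a | (~c & b)) = 11111111111111110000000011110000
  (e | (~a | (~c & b))) = 11111111111111110101010111110101

(e | (~a | (~c & b)))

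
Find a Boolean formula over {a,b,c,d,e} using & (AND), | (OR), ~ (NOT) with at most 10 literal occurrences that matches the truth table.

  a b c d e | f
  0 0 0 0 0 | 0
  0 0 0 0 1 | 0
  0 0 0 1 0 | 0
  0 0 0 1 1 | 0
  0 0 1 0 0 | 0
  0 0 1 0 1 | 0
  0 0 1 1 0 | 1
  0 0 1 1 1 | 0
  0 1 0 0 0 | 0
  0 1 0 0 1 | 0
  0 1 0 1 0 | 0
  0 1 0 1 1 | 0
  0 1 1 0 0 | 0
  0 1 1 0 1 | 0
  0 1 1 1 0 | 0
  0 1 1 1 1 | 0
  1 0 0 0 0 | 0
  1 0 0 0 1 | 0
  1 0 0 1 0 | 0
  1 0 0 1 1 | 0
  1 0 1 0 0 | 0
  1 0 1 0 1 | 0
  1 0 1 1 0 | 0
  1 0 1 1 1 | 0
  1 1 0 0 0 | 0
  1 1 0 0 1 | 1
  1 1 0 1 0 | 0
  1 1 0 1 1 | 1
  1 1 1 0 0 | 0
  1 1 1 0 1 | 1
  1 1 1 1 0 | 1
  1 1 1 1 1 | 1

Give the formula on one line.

(((~a & (~b & ~e)) | (b & a)) & (e | ((e | c) & d)))

  ~a = 11111111111111110000000000000000
  ~b = 11111111000000001111111100000000
  ~e = 10101010101010101010101010101010
  (~b & ~e) = 10101010000000001010101000000000
  (~a & (~b & ~e)) = 10101010000000000000000000000000
  (b & a) = 00000000000000000000000011111111
  ((~a & (~b & ~e)) | (b & a)) = 10101010000000000000000011111111
  (e | c) = 01011111010111110101111101011111
  ((e | c) & d) = 00010011000100110001001100010011
  (e | ((e | c) & d)) = 01010111010101110101011101010111
  (((~a & (~b & ~e)) | (b & a)) & (e | ((e | c) & d))) = 00000010000000000000000001010111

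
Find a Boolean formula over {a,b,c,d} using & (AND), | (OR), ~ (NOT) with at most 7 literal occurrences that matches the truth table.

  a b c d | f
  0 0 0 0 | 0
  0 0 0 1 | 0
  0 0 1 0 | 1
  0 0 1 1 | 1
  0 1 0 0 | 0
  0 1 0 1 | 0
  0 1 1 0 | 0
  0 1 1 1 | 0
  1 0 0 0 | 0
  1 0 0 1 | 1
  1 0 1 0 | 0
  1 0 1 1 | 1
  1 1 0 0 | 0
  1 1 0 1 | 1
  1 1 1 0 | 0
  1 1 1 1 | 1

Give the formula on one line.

  ~b = 1111000011110000
  (~b & c) = 0011000000110000
  ((~b & c) | a) = 0011000011111111
  ~a = 1111111100000000
  (~a | d) = 1111111101010101
  (((~b & c) | a) & (~a | d)) = 0011000001010101

(((~b & c) | a) & (~a | d))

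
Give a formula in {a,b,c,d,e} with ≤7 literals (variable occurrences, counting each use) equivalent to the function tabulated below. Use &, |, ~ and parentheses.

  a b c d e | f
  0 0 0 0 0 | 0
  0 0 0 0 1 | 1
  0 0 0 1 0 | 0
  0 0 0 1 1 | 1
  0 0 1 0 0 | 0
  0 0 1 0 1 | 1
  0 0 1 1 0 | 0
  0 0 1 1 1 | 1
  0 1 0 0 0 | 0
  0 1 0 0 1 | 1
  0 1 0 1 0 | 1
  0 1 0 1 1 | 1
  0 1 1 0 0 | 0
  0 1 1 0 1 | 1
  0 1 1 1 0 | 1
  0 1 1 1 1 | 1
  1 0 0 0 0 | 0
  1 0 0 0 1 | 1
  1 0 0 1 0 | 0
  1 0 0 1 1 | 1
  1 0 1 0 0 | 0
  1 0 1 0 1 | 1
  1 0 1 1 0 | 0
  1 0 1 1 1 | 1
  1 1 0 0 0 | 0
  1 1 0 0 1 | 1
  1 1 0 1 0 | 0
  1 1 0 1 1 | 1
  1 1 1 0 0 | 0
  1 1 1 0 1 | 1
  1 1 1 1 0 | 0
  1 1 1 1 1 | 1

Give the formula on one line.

((b & (((c & d) & e) | (~a & d))) | e)

  (c & d) = 00000011000000110000001100000011
  ((c & d) & e) = 00000001000000010000000100000001
  ~a = 11111111111111110000000000000000
  (~a & d) = 00110011001100110000000000000000
  (((c & d) & e) | (~a & d)) = 00110011001100110000000100000001
  (b & (((c & d) & e) | (~a & d))) = 00000000001100110000000000000001
  ((b & (((c & d) & e) | (~a & d))) | e) = 01010101011101110101010101010101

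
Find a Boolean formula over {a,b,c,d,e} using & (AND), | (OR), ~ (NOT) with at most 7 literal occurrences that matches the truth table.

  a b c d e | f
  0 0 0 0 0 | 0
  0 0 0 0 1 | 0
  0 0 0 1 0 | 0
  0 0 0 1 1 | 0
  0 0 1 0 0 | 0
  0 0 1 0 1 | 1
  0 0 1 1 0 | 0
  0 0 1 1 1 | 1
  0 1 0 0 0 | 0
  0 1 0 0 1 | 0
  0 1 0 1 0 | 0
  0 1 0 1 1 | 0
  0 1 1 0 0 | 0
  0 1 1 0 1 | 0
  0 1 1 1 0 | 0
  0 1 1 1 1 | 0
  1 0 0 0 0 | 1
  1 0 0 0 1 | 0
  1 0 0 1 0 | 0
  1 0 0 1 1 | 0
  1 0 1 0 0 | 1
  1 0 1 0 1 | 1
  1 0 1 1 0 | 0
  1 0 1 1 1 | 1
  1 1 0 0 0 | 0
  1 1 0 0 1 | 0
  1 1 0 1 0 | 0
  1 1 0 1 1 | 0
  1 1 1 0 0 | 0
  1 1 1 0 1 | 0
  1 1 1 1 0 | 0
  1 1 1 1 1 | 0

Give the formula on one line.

  ~b = 11111111000000001111111100000000
  ~e = 10101010101010101010101010101010
  (~e & a) = 00000000000000001010101010101010
  ~d = 11001100110011001100110011001100
  ((~e & a) & ~d) = 00000000000000001000100010001000
  (c & e) = 00000101000001010000010100000101
  (((~e & a) & ~d) | (c & e)) = 00000101000001011000110110001101
  (~b & (((~e & a) & ~d) | (c & e))) = 00000101000000001000110100000000

(~b & (((~e & a) & ~d) | (c & e)))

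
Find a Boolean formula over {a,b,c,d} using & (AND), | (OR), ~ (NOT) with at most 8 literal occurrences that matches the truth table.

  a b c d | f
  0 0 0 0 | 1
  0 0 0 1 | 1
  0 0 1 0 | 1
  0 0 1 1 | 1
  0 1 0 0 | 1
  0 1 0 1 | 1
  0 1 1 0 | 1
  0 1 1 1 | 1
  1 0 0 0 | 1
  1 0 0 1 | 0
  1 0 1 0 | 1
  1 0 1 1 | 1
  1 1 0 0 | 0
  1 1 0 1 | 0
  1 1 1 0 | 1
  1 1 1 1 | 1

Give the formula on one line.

((~a | ((~d | c) & (~b & a))) | c)

  ~a = 1111111100000000
  ~d = 1010101010101010
  (~d | c) = 1011101110111011
  ~b = 1111000011110000
  (~b & a) = 0000000011110000
  ((~d | c) & (~b & a)) = 0000000010110000
  (~a | ((~d | c) & (~b & a))) = 1111111110110000
  ((~a | ((~d | c) & (~b & a))) | c) = 1111111110110011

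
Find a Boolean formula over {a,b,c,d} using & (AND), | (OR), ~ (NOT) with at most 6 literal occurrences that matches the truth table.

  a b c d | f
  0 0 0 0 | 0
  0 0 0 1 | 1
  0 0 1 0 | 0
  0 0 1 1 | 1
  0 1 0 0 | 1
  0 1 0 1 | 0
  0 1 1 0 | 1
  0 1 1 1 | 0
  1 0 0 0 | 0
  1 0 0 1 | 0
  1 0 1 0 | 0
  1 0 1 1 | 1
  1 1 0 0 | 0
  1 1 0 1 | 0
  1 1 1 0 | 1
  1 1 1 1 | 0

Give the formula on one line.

  ~a = 1111111100000000
  (c | ~a) = 1111111100110011
  (b | d) = 0101111101011111
  ((c | ~a) & (b | d)) = 0101111100010011
  ~d = 1010101010101010
  ~b = 1111000011110000
  (~d | ~b) = 1111101011111010
  (((c | ~a) & (b | d)) & (~d | ~b)) = 0101101000010010

(((c | ~a) & (b | d)) & (~d | ~b))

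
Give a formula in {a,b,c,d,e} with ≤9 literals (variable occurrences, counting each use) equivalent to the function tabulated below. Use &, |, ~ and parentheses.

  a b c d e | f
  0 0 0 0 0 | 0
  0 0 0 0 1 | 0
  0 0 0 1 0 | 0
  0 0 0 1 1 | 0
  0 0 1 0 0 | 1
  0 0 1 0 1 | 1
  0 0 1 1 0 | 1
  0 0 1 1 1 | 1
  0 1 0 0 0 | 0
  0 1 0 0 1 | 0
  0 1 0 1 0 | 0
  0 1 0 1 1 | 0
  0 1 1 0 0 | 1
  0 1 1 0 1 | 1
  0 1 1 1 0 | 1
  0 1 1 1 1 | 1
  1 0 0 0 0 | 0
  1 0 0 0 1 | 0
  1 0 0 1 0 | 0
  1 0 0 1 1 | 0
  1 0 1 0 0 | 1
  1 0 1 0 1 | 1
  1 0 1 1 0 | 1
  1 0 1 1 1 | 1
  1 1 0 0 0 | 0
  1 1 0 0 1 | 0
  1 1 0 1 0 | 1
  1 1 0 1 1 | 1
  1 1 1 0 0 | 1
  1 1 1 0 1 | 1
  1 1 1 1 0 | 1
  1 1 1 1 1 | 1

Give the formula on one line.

  (c | a) = 00001111000011111111111111111111
  ~d = 11001100110011001100110011001100
  ((c | a) | ~d) = 11001111110011111111111111111111
  ~c = 11110000111100001111000011110000
  (~c & d) = 00110000001100000011000000110000
  (b & (~c & d)) = 00000000001100000000000000110000
  ((b & (~c & d)) | c) = 00001111001111110000111100111111
  (((c | a) | ~d) & ((b & (~c & d)) | c)) = 00001111000011110000111100111111

(((c | a) | ~d) & ((b & (~c & d)) | c))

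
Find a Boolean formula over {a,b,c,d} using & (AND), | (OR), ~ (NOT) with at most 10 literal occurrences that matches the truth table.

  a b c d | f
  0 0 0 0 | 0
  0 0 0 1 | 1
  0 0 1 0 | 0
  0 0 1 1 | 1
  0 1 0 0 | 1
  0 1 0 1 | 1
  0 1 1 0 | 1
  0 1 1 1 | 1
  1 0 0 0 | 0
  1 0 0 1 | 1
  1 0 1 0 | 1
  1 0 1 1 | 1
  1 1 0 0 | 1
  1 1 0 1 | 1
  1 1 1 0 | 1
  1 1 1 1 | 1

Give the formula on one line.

  (b | d) = 0101111101011111
  (a & b) = 0000000000001111
  (d & (a & b)) = 0000000000000101
  (c & a) = 0000000000110011
  ((d & (a & b)) | (c & a)) = 0000000000110111
  ((b | d) | ((d & (a & b)) | (c & a))) = 0101111101111111

((b | d) | ((d & (a & b)) | (c & a)))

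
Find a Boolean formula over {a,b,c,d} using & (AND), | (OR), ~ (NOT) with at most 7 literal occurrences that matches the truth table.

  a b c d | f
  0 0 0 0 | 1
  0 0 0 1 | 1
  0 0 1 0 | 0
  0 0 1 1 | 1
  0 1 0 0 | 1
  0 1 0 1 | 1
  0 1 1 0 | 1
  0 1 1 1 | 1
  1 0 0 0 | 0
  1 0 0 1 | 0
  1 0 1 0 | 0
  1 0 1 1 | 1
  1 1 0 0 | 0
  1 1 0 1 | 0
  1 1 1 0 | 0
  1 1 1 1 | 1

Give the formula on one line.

(((d | ~c) | (~a & (a | b))) & (c | ~a))

  ~c = 1100110011001100
  (d | ~c) = 1101110111011101
  ~a = 1111111100000000
  (a | b) = 0000111111111111
  (~a & (a | b)) = 0000111100000000
  ((d | ~c) | (~a & (a | b))) = 1101111111011101
  (c | ~a) = 1111111100110011
  (((d | ~c) | (~a & (a | b))) & (c | ~a)) = 1101111100010001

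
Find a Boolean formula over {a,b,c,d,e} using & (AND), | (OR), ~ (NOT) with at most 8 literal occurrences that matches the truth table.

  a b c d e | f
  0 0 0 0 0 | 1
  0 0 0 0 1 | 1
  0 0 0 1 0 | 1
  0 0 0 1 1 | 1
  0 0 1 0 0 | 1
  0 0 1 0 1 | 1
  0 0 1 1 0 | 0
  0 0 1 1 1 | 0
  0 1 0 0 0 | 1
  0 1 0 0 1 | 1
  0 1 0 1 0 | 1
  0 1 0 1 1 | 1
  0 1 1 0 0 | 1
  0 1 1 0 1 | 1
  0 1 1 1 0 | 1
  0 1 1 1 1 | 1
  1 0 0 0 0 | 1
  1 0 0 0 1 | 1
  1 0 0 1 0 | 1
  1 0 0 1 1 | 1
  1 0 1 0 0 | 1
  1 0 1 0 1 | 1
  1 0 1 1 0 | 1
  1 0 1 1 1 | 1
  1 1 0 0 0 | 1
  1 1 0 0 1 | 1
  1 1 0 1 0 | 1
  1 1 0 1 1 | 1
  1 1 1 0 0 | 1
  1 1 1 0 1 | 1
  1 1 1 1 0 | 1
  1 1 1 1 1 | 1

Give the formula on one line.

((a | ~c) | ((a | b) | (b | ~d)))

  ~c = 11110000111100001111000011110000
  (a | ~c) = 11110000111100001111111111111111
  (a | b) = 00000000111111111111111111111111
  ~d = 11001100110011001100110011001100
  (b | ~d) = 11001100111111111100110011111111
  ((a | b) | (b | ~d)) = 11001100111111111111111111111111
  ((a | ~c) | ((a | b) | (b | ~d))) = 11111100111111111111111111111111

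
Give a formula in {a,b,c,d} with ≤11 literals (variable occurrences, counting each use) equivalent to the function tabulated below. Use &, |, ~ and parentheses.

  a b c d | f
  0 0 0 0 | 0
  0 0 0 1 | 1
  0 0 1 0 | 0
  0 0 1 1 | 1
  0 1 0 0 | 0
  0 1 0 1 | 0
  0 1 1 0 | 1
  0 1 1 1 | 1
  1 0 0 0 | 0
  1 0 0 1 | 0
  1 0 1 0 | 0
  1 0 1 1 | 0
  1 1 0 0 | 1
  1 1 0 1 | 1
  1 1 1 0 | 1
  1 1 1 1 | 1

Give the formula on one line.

  ~b = 1111000011110000
  (a | ~b) = 1111000011111111
  ~a = 1111111100000000
  (c & ~a) = 0011001100000000
  ((a | ~b) | (c & ~a)) = 1111001111111111
  (d & ~b) = 0101000001010000
  (~a & (d & ~b)) = 0101000000000000
  (b | (~a & (d & ~b))) = 0101111100001111
  (((a | ~b) | (c & ~a)) & (b | (~a & (d & ~b)))) = 0101001100001111

(((a | ~b) | (c & ~a)) & (b | (~a & (d & ~b))))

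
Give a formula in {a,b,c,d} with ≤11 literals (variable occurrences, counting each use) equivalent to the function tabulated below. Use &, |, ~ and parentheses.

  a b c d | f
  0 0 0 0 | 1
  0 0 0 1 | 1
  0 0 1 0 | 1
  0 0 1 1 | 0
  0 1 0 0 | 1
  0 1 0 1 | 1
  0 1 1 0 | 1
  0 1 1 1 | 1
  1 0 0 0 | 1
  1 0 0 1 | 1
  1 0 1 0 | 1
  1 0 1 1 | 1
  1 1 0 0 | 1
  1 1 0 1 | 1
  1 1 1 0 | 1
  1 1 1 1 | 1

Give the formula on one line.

((c & (~d | (b & ((b & a) | c)))) | ((a | b) | ~c))

  ~d = 1010101010101010
  (b & a) = 0000000000001111
  ((b & a) | c) = 0011001100111111
  (b & ((b & a) | c)) = 0000001100001111
  (~d | (b & ((b & a) | c))) = 1010101110101111
  (c & (~d | (b & ((b & a) | c)))) = 0010001100100011
  (a | b) = 0000111111111111
  ~c = 1100110011001100
  ((a | b) | ~c) = 1100111111111111
  ((c & (~d | (b & ((b & a) | c)))) | ((a | b) | ~c)) = 1110111111111111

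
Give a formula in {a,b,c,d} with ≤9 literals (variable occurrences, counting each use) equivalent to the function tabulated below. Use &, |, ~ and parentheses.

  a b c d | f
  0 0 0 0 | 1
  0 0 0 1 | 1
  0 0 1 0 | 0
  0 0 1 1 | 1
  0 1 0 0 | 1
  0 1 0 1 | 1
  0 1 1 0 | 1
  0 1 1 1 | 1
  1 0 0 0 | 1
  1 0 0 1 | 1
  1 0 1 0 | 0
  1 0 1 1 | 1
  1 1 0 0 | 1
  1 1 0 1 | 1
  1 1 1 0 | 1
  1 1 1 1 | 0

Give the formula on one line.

  ~c = 1100110011001100
  ~d = 1010101010101010
  ~a = 1111111100000000
  (~d | ~a) = 1111111110101010
  (b & (~d | ~a)) = 0000111100001010
  (~c | (b & (~d | ~a))) = 1100111111001110
  ~b = 1111000011110000
  (d & ~b) = 0101000001010000
  (~c | (d & ~b)) = 1101110011011100
  ((~c | (b & (~d | ~a))) | (~c | (d & ~b))) = 1101111111011110

((~c | (b & (~d | ~a))) | (~c | (d & ~b)))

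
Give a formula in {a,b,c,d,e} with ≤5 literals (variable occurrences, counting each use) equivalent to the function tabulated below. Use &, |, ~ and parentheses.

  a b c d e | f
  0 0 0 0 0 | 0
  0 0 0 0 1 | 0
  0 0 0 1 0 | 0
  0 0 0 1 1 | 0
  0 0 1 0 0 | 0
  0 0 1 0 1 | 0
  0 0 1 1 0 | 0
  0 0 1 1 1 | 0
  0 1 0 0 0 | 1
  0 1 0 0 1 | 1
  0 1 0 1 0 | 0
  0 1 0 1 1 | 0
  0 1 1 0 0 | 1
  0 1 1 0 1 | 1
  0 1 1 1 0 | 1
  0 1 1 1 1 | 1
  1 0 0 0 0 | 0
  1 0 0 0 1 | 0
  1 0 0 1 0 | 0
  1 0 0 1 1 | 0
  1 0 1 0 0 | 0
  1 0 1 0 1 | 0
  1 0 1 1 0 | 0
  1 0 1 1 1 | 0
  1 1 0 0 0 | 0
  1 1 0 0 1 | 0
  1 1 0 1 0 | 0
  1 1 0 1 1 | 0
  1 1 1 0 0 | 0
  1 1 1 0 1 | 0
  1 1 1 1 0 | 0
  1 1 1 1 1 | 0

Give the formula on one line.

  ~a = 11111111111111110000000000000000
  (b & ~a) = 00000000111111110000000000000000
  ~d = 11001100110011001100110011001100
  (c | ~d) = 11001111110011111100111111001111
  ((b & ~a) & (c | ~d)) = 00000000110011110000000000000000

((b & ~a) & (c | ~d))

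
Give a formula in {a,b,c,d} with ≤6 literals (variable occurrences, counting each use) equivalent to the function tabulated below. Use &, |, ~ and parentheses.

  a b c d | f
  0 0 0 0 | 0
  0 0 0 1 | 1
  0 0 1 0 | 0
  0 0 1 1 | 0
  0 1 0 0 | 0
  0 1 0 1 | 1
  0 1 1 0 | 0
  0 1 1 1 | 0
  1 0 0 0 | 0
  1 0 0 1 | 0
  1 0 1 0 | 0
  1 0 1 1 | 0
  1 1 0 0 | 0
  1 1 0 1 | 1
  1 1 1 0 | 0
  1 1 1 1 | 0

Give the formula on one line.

((~c | ~d) & ((~a | b) & d))

  ~c = 1100110011001100
  ~d = 1010101010101010
  (~c | ~d) = 1110111011101110
  ~a = 1111111100000000
  (~a | b) = 1111111100001111
  ((~a | b) & d) = 0101010100000101
  ((~c | ~d) & ((~a | b) & d)) = 0100010000000100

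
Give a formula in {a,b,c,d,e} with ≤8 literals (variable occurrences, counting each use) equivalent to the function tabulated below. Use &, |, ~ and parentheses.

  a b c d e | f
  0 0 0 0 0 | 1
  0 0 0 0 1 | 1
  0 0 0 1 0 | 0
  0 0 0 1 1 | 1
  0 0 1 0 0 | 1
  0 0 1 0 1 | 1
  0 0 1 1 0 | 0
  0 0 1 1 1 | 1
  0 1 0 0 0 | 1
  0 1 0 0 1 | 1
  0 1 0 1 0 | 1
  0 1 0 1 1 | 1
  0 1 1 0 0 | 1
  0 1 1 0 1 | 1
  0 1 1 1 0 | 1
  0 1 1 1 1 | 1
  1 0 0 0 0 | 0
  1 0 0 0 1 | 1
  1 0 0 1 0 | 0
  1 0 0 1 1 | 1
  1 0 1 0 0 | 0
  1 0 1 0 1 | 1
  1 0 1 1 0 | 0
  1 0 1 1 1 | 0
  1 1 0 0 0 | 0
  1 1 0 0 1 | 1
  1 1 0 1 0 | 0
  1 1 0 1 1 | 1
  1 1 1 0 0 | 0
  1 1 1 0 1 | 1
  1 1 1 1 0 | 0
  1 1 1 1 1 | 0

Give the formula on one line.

(((~c | ~d) & e) | ((e | (~d | b)) & ~a))

  ~c = 11110000111100001111000011110000
  ~d = 11001100110011001100110011001100
  (~c | ~d) = 11111100111111001111110011111100
  ((~c | ~d) & e) = 01010100010101000101010001010100
  (~d | b) = 11001100111111111100110011111111
  (e | (~d | b)) = 11011101111111111101110111111111
  ~a = 11111111111111110000000000000000
  ((e | (~d | b)) & ~a) = 11011101111111110000000000000000
  (((~c | ~d) & e) | ((e | (~d | b)) & ~a)) = 11011101111111110101010001010100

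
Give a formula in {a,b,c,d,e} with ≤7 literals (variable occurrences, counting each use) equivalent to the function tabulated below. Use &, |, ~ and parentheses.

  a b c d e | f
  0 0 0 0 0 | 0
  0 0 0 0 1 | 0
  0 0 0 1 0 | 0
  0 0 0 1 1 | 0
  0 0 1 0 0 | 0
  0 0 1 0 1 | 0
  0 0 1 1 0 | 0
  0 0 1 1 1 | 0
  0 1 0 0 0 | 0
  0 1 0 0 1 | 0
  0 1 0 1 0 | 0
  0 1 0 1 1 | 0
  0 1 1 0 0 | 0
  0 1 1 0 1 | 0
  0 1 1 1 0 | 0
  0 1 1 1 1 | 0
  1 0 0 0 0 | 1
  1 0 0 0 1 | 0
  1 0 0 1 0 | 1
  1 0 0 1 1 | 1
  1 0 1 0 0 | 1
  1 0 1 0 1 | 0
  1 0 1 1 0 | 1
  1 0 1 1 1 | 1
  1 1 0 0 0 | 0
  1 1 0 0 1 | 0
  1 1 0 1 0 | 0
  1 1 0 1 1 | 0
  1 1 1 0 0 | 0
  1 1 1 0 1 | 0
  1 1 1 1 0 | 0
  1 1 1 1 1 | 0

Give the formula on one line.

  ~e = 10101010101010101010101010101010
  (d | ~e) = 10111011101110111011101110111011
  ~b = 11111111000000001111111100000000
  ~a = 11111111111111110000000000000000
  (~a & c) = 00001111000011110000000000000000
  (~b | (~a & c)) = 11111111000011111111111100000000
  (a & (~b | (~a & c))) = 00000000000000001111111100000000
  ((d | ~e) & (a & (~b | (~a & c)))) = 00000000000000001011101100000000

((d | ~e) & (a & (~b | (~a & c))))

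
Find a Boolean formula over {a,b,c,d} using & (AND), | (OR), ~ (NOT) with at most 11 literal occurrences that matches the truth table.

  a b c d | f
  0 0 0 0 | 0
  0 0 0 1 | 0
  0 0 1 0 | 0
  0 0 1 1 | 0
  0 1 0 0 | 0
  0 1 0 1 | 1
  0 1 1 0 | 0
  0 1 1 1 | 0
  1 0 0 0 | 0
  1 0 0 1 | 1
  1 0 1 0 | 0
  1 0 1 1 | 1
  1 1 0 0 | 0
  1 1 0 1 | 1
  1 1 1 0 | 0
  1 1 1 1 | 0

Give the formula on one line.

  ~d = 1010101010101010
  ~b = 1111000011110000
  (~b & a) = 0000000011110000
  (~d | (~b & a)) = 1010101011111010
  (b | (~d | (~b & a))) = 1010111111111111
  (d & (b | (~d | (~b & a)))) = 0000010101010101
  ~c = 1100110011001100
  (d & ~b) = 0101000001010000
  (~c | (d & ~b)) = 1101110011011100
  ((d & (b | (~d | (~b & a)))) & (~c | (d & ~b))) = 0000010001010100

((d & (b | (~d | (~b & a)))) & (~c | (d & ~b)))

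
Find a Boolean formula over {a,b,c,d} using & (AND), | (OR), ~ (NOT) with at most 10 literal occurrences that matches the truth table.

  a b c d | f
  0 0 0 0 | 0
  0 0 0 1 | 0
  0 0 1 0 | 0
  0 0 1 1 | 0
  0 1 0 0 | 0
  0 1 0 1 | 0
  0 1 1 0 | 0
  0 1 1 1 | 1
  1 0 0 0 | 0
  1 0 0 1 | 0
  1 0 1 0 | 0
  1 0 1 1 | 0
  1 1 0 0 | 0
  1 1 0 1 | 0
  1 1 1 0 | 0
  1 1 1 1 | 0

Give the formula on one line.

  (a | b) = 0000111111111111
  ~d = 1010101010101010
  (c | ~d) = 1011101110111011
  ~a = 1111111100000000
  ((c | ~d) & ~a) = 1011101100000000
  (c & d) = 0001000100010001
  (((c | ~d) & ~a) & (c & d)) = 0001000100000000
  ((a | b) & (((c | ~d) & ~a) & (c & d))) = 0000000100000000

((a | b) & (((c | ~d) & ~a) & (c & d)))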